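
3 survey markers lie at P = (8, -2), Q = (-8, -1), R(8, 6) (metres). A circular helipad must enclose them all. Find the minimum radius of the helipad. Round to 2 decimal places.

Side lengths²: PQ² = 257, PR² = 64, QR² = 305.
Since QR² = 305 < 257 + 64 = 321, the triangle is acute, so the smallest enclosing circle is the circumcircle.
Circumcentre = (0.21875, 2), r² = 76.5478515625.
r = √(76.5478515625) ≈ 8.75.

8.75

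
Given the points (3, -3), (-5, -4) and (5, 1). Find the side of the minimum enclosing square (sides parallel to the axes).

The bounding box has width 10 and height 5.
An axis-aligned square enclosing the set must have side ≥ max(width, height).
So the minimum side is max(10, 5) = 10.

10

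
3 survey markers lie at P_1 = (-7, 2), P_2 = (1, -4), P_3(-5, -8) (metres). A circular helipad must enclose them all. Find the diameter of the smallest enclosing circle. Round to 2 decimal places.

10.81

Side lengths²: P_1P_2² = 100, P_1P_3² = 104, P_2P_3² = 52.
Since P_1P_3² = 104 < 100 + 52 = 152, the triangle is acute, so the smallest enclosing circle is the circumcircle.
Circumcentre = (-72/17, -45/17), r² = 8450/289.
Diameter = 2r = 2√(8450/289) ≈ 10.81.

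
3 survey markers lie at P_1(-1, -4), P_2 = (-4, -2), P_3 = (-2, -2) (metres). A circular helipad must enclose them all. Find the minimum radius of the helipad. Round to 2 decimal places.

Side lengths²: P_1P_2² = 13, P_1P_3² = 5, P_2P_3² = 4.
Since P_1P_2² = 13 ≥ 5 + 4 = 9, the angle opposite P_1P_2 is not acute, so the smallest enclosing circle has P_1P_2 as diameter.
Centre = midpoint of P_1P_2 = (-2.5, -3), r² = 13/4 = 3.25.
r = √(3.25) ≈ 1.80.

1.80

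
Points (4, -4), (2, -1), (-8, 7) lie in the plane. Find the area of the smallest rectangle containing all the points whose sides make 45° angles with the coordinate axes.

23

In coordinates u = x + y, v = x − y the rectangle is axis-aligned; the map (x,y)→(u,v) scales areas by 2.
u-values: 0, 1, -1; range = 1 − (-1) = 2.
v-values: 8, 3, -15; range = 8 − (-15) = 23.
Area = (2 × 23) / 2 = 23.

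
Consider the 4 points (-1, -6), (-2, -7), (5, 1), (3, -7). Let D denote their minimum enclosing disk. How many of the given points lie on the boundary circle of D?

The minimum enclosing circle of a finite set is fixed by two of the points (as a diameter) or three (as a circumcircle).
The farthest pair is (-2, -7)–(5, 1) with squared distance 113. The circle on this segment as diameter has centre (1.5, -3) and r² = 113/4 = 28.25.
Check (-1, -6): distance² to centre = 15.25 ≤ 28.25, so it lies inside.
All remaining points lie in this disk, and no smaller disk contains both endpoints, so this is the minimum enclosing circle.
The points at distance exactly r from the centre are (-2, -7), (5, 1) — 2 points.

2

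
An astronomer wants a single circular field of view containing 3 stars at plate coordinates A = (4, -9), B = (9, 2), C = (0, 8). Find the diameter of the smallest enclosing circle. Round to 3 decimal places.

17.464

Side lengths²: AB² = 146, AC² = 305, BC² = 117.
Since AC² = 305 ≥ 146 + 117 = 263, the angle opposite AC is not acute, so the smallest enclosing circle has AC as diameter.
Centre = midpoint of AC = (2, -0.5), r² = 305/4 = 76.25.
Diameter = 2r = 2√(76.25) ≈ 17.464.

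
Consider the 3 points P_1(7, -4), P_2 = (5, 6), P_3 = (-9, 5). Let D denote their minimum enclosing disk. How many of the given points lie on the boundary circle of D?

2

Side lengths²: P_1P_2² = 104, P_1P_3² = 337, P_2P_3² = 197.
Since P_1P_3² = 337 ≥ 197 + 104 = 301, the angle opposite P_1P_3 is not acute, so the smallest enclosing circle has P_1P_3 as diameter.
Centre = midpoint of P_1P_3 = (-1, 0.5), r² = 337/4 = 84.25.
The points at distance exactly r from the centre are P_1, P_3 — 2 points.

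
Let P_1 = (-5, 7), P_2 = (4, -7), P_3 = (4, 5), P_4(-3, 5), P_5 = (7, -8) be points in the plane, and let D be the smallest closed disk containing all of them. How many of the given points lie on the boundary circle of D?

2

A smallest enclosing disk is always determined by at most three of the input points on its boundary.
The farthest pair is P_1–P_5 with squared distance 369. The circle on this segment as diameter has centre (1, -0.5) and r² = 369/4 = 92.25.
Check P_2: distance² to centre = 51.25 ≤ 92.25, so it lies inside.
All remaining points lie in this disk, and no smaller disk contains both endpoints, so this is the minimum enclosing circle.
The points at distance exactly r from the centre are P_1, P_5 — 2 points.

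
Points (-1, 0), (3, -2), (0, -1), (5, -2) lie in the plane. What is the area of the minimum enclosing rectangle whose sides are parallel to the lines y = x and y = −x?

16

In coordinates u = x + y, v = x − y the rectangle is axis-aligned; the map (x,y)→(u,v) scales areas by 2.
u-values: -1, 1, -1, 3; range = 3 − (-1) = 4.
v-values: -1, 5, 1, 7; range = 7 − (-1) = 8.
Area = (4 × 8) / 2 = 16.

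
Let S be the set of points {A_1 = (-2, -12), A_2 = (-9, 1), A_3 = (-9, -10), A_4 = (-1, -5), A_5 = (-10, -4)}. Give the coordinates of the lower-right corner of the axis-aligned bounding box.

(-1, -12)

x-range [-10, -1], y-range [-12, 1].
The lower-right corner is (-1, -12).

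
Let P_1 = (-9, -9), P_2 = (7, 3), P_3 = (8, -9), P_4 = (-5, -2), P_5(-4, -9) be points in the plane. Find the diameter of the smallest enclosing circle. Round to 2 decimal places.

By Welzl's lemma the MEC is supported by two points (diametrically opposite) or three points (on a circumcircle).
The minimum enclosing circle is determined by three boundary points: P_1, P_2, P_3.
Their circumcentre is (-0.5, -11/3) with r² = 3625/36.
The farthest remaining point P_5 is at distance² 1465/36 ≤ 3625/36.
Diameter = 2r = 2√(3625/36) ≈ 20.07.

20.07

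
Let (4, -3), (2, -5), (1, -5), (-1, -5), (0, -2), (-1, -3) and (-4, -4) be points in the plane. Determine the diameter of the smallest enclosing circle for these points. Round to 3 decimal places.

8.062

The minimum enclosing circle of a finite set is fixed by two of the points (as a diameter) or three (as a circumcircle).
The farthest pair is (4, -3)–(-4, -4) with squared distance 65. The circle on this segment as diameter has centre (0, -3.5) and r² = 65/4 = 16.25.
Check (2, -5): distance² to centre = 6.25 ≤ 16.25, so it lies inside.
All remaining points lie in this disk, and no smaller disk contains both endpoints, so this is the minimum enclosing circle.
Diameter = 2r = 2√(16.25) ≈ 8.062.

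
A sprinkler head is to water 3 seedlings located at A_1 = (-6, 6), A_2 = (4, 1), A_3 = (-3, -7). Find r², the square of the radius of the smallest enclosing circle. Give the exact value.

Side lengths²: A_1A_2² = 125, A_1A_3² = 178, A_2A_3² = 113.
Since A_1A_3² = 178 < 125 + 113 = 238, the triangle is acute, so the smallest enclosing circle is the circumcircle.
Circumcentre = (-129/46, -5/46), r² = 50285/1058.

50285/1058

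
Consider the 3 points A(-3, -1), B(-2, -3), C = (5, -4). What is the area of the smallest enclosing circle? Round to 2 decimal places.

Side lengths²: AB² = 5, AC² = 73, BC² = 50.
Since AC² = 73 ≥ 50 + 5 = 55, the angle opposite AC is not acute, so the smallest enclosing circle has AC as diameter.
Centre = midpoint of AC = (1, -2.5), r² = 73/4 = 18.25.
Area = π·r² = π·18.25 ≈ 57.33.

57.33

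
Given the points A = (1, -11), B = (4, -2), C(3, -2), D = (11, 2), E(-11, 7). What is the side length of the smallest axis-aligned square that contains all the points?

The bounding box has width 22 and height 18.
An axis-aligned square enclosing the set must have side ≥ max(width, height).
So the minimum side is max(22, 18) = 22.

22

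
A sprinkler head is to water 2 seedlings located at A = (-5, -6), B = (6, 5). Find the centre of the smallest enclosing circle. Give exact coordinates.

(0.5, -0.5)

The smallest circle enclosing two points has them as diameter endpoints.
Centre = midpoint = (0.5, -0.5); r² = |AB|²/4 = 242/4 = 60.5.
Centre = (0.5, -0.5).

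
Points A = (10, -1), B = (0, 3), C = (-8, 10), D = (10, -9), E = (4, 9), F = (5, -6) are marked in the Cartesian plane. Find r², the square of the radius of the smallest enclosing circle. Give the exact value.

The minimum enclosing circle of a finite set is fixed by two of the points (as a diameter) or three (as a circumcircle).
The farthest pair is C–D with squared distance 685. The circle on this segment as diameter has centre (1, 0.5) and r² = 685/4 = 171.25.
Check A: distance² to centre = 83.25 ≤ 171.25, so it lies inside.
All remaining points lie in this disk, and no smaller disk contains both endpoints, so this is the minimum enclosing circle.

171.25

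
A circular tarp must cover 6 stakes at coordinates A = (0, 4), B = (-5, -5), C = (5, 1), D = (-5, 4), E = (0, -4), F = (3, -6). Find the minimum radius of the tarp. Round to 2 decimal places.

A smallest enclosing disk is always determined by at most three of the input points on its boundary.
The farthest pair is D–F with squared distance 164. The circle on this segment as diameter has centre (-1, -1) and r² = 164/4 = 41.
Check A: distance² to centre = 26 ≤ 41, so it lies inside.
All remaining points lie in this disk, and no smaller disk contains both endpoints, so this is the minimum enclosing circle.
r = √41 ≈ 6.40.

6.40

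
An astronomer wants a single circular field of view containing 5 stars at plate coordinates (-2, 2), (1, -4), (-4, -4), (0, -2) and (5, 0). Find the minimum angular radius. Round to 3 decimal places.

4.924

The minimum enclosing circle of a finite set is fixed by two of the points (as a diameter) or three (as a circumcircle).
The farthest pair is (-4, -4)–(5, 0) with squared distance 97. The circle on this segment as diameter has centre (0.5, -2) and r² = 97/4 = 24.25.
Check (-2, 2): distance² to centre = 22.25 ≤ 24.25, so it lies inside.
All remaining points lie in this disk, and no smaller disk contains both endpoints, so this is the minimum enclosing circle.
r = √(24.25) ≈ 4.924.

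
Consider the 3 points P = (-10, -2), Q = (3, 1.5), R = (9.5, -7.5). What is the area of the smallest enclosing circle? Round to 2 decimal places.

Side lengths²: PQ² = 181.25, PR² = 410.5, QR² = 123.25.
Since PR² = 410.5 ≥ 181.25 + 123.25 = 304.5, the angle opposite PR is not acute, so the smallest enclosing circle has PR as diameter.
Centre = midpoint of PR = (-0.25, -4.75), r² = 410.5/4 = 102.625.
Area = π·r² = π·102.625 ≈ 322.41.

322.41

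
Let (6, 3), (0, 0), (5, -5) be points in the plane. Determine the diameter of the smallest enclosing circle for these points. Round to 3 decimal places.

8.498

Call the three points A, B, C in the order given.
Side lengths²: AB² = 45, AC² = 65, BC² = 50.
Since AC² = 65 < 50 + 45 = 95, the triangle is acute, so the smallest enclosing circle is the circumcircle.
Circumcentre = (25/6, -5/6), r² = 325/18.
Diameter = 2r = 2√(325/18) ≈ 8.498.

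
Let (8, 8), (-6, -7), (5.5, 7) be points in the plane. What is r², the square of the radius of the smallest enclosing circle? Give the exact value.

Call the three points A, B, C in the order given.
Side lengths²: AB² = 421, AC² = 7.25, BC² = 328.25.
Since AB² = 421 ≥ 328.25 + 7.25 = 335.5, the angle opposite AB is not acute, so the smallest enclosing circle has AB as diameter.
Centre = midpoint of AB = (1, 0.5), r² = 421/4 = 105.25.

105.25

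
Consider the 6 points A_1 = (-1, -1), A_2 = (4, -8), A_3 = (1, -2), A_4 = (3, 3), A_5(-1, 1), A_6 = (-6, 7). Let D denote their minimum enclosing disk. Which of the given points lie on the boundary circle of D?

A_2, A_6

The minimum enclosing circle of a finite set is fixed by two of the points (as a diameter) or three (as a circumcircle).
The farthest pair is A_2–A_6 with squared distance 325. The circle on this segment as diameter has centre (-1, -0.5) and r² = 325/4 = 81.25.
Check A_1: distance² to centre = 0.25 ≤ 81.25, so it lies inside.
All remaining points lie in this disk, and no smaller disk contains both endpoints, so this is the minimum enclosing circle.
The points at distance exactly r from the centre are A_2, A_6 — 2 points.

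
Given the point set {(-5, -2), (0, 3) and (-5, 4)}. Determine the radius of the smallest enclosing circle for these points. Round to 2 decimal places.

3.61

Call the three points A, B, C in the order given.
Side lengths²: AB² = 50, AC² = 36, BC² = 26.
Since AB² = 50 < 36 + 26 = 62, the triangle is acute, so the smallest enclosing circle is the circumcircle.
Circumcentre = (-3, 1), r² = 13.
r = √13 ≈ 3.61.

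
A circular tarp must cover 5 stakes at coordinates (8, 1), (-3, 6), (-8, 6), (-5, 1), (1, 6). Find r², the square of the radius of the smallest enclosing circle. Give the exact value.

A smallest enclosing disk is always determined by at most three of the input points on its boundary.
The farthest pair is (8, 1)–(-8, 6) with squared distance 281. The circle on this segment as diameter has centre (0, 3.5) and r² = 281/4 = 70.25.
Check (-3, 6): distance² to centre = 15.25 ≤ 70.25, so it lies inside.
All remaining points lie in this disk, and no smaller disk contains both endpoints, so this is the minimum enclosing circle.

70.25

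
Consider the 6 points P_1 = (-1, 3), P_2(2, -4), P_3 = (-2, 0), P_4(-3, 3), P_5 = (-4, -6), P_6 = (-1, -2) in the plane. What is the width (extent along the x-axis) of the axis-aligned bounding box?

max x = 2, min x = -4, so width = 6.

6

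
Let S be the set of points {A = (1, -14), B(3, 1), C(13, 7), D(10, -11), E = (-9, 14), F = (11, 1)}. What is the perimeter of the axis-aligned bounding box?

100

Width = max x − min x = 13 − (-9) = 22.
Height = max y − min y = 14 − (-14) = 28.
Perimeter = 2(22 + 28) = 100.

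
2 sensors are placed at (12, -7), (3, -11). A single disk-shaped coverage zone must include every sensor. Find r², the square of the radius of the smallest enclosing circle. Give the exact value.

24.25

The smallest circle enclosing two points has them as diameter endpoints.
Centre = midpoint = (7.5, -9); r² = |(12, -7)−(3, -11)|²/4 = 97/4 = 24.25.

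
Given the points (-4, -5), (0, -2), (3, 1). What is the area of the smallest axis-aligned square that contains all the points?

The bounding box has width 7 and height 6.
An axis-aligned square enclosing the set must have side ≥ max(width, height).
So the minimum side is max(7, 6) = 7.
Area = 7² = 49.

49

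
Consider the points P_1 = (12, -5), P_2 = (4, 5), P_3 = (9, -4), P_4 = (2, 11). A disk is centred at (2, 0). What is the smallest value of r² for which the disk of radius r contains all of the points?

125

The required radius is the distance from (2, 0) to the farthest point.
Squared distances: 125, 29, 65, 121.
Maximum is 125, attained at P_1.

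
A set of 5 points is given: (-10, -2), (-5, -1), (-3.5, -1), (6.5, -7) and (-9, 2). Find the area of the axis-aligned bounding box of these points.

148.5

x ranges over [-10, 6.5], width 16.5.
y ranges over [-7, 2], height 9.
Area = 16.5 × 9 = 148.5.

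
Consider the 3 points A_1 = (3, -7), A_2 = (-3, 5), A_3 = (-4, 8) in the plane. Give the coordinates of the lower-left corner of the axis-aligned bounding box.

x-range [-4, 3], y-range [-7, 8].
The lower-left corner is (-4, -7).

(-4, -7)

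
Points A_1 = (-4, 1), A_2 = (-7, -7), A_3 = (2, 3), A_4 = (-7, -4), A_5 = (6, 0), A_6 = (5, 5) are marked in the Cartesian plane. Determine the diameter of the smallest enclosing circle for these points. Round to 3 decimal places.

A smallest enclosing disk is always determined by at most three of the input points on its boundary.
The farthest pair is A_2–A_6 with squared distance 288. The circle on this segment as diameter has centre (-1, -1) and r² = 288/4 = 72.
Check A_1: distance² to centre = 13 ≤ 72, so it lies inside.
All remaining points lie in this disk, and no smaller disk contains both endpoints, so this is the minimum enclosing circle.
Diameter = 2r = 2√72 ≈ 16.971.

16.971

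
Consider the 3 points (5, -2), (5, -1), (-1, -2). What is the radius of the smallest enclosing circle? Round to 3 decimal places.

Call the three points A, B, C in the order given.
Side lengths²: AB² = 1, AC² = 36, BC² = 37.
Since BC² = 37 ≥ 36 + 1 = 37, the angle opposite BC is not acute, so the smallest enclosing circle has BC as diameter.
Centre = midpoint of BC = (2, -1.5), r² = 37/4 = 9.25.
r = √(9.25) ≈ 3.041.

3.041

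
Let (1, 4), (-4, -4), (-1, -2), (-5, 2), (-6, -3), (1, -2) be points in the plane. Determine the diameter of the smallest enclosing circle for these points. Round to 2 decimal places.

9.90

By Welzl's lemma the MEC is supported by two points (diametrically opposite) or three points (on a circumcircle).
The farthest pair is (1, 4)–(-6, -3) with squared distance 98. The circle on this segment as diameter has centre (-2.5, 0.5) and r² = 98/4 = 24.5.
Check (-4, -4): distance² to centre = 22.5 ≤ 24.5, so it lies inside.
All remaining points lie in this disk, and no smaller disk contains both endpoints, so this is the minimum enclosing circle.
Diameter = 2r = 2√(24.5) ≈ 9.90.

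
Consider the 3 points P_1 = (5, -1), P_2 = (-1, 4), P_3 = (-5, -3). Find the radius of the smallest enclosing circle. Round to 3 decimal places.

Side lengths²: P_1P_2² = 61, P_1P_3² = 104, P_2P_3² = 65.
Since P_1P_3² = 104 < 65 + 61 = 126, the triangle is acute, so the smallest enclosing circle is the circumcircle.
Circumcentre = (-11/62, -69/62), r² = 51545/1922.
r = √(51545/1922) ≈ 5.179.

5.179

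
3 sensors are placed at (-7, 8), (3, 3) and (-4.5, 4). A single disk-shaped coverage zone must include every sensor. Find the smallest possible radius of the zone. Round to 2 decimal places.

5.59

Call the three points A, B, C in the order given.
Side lengths²: AB² = 125, AC² = 22.25, BC² = 57.25.
Since AB² = 125 ≥ 57.25 + 22.25 = 79.5, the angle opposite AB is not acute, so the smallest enclosing circle has AB as diameter.
Centre = midpoint of AB = (-2, 5.5), r² = 125/4 = 31.25.
r = √(31.25) ≈ 5.59.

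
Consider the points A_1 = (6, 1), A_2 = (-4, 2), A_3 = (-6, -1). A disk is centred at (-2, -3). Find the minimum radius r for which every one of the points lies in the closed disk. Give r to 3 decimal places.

The required radius is the distance from (-2, -3) to the farthest point.
Squared distances: 80, 29, 20.
Maximum is 80, attained at A_1.
r = √80 ≈ 8.944.

8.944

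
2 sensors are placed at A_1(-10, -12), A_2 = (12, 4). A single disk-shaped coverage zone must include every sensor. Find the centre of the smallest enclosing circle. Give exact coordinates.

The smallest circle enclosing two points has them as diameter endpoints.
Centre = midpoint = (1, -4); r² = |A_1A_2|²/4 = 740/4 = 185.
Centre = (1, -4).

(1, -4)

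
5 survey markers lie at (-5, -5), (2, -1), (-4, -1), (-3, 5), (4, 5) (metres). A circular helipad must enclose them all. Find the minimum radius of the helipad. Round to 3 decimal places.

6.727

The farthest pair is (-5, -5)–(4, 5) with squared distance 181. The circle on this segment as diameter has centre (-0.5, 0) and r² = 181/4 = 45.25.
Check (2, -1): distance² to centre = 7.25 ≤ 45.25, so it lies inside.
All remaining points lie in this disk, and no smaller disk contains both endpoints, so this is the minimum enclosing circle.
r = √(45.25) ≈ 6.727.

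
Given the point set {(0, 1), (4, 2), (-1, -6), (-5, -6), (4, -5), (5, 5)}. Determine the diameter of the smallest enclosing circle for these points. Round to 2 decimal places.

A smallest enclosing disk is always determined by at most three of the input points on its boundary.
The farthest pair is (-5, -6)–(5, 5) with squared distance 221. The circle on this segment as diameter has centre (0, -0.5) and r² = 221/4 = 55.25.
Check (0, 1): distance² to centre = 2.25 ≤ 55.25, so it lies inside.
All remaining points lie in this disk, and no smaller disk contains both endpoints, so this is the minimum enclosing circle.
Diameter = 2r = 2√(55.25) ≈ 14.87.

14.87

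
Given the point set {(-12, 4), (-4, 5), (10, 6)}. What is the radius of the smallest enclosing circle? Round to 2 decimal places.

11.05

Call the three points A, B, C in the order given.
Side lengths²: AB² = 65, AC² = 488, BC² = 197.
Since AC² = 488 ≥ 197 + 65 = 262, the angle opposite AC is not acute, so the smallest enclosing circle has AC as diameter.
Centre = midpoint of AC = (-1, 5), r² = 488/4 = 122.
r = √122 ≈ 11.05.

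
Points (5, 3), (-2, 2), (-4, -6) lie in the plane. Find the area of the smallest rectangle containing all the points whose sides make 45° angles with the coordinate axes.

54

In coordinates u = x + y, v = x − y the rectangle is axis-aligned; the map (x,y)→(u,v) scales areas by 2.
u-values: 8, 0, -10; range = 8 − (-10) = 18.
v-values: 2, -4, 2; range = 2 − (-4) = 6.
Area = (18 × 6) / 2 = 54.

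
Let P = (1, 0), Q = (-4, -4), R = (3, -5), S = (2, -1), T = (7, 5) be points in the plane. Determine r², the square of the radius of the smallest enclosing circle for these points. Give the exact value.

The farthest pair is Q–T with squared distance 202. The circle on this segment as diameter has centre (1.5, 0.5) and r² = 202/4 = 50.5.
Check P: distance² to centre = 0.5 ≤ 50.5, so it lies inside.
All remaining points lie in this disk, and no smaller disk contains both endpoints, so this is the minimum enclosing circle.

50.5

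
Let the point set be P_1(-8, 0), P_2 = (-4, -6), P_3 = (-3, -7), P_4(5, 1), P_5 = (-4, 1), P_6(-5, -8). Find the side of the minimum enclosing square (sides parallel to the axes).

13

The bounding box has width 13 and height 9.
An axis-aligned square enclosing the set must have side ≥ max(width, height).
So the minimum side is max(13, 9) = 13.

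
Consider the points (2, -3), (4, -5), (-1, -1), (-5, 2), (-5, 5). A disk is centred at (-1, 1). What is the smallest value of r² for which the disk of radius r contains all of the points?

61

The required radius is the distance from (-1, 1) to the farthest point.
Squared distances: 25, 61, 4, 17, 32.
Maximum is 61, attained at (4, -5).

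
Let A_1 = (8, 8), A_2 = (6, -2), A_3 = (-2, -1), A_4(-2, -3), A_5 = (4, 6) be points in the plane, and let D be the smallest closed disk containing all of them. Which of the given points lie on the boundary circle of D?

A_1, A_4

A smallest enclosing disk is always determined by at most three of the input points on its boundary.
The farthest pair is A_1–A_4 with squared distance 221. The circle on this segment as diameter has centre (3, 2.5) and r² = 221/4 = 55.25.
Check A_2: distance² to centre = 29.25 ≤ 55.25, so it lies inside.
All remaining points lie in this disk, and no smaller disk contains both endpoints, so this is the minimum enclosing circle.
The points at distance exactly r from the centre are A_1, A_4 — 2 points.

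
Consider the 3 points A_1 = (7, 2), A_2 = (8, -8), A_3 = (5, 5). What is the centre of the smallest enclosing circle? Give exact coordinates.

Side lengths²: A_1A_2² = 101, A_1A_3² = 13, A_2A_3² = 178.
Since A_2A_3² = 178 ≥ 101 + 13 = 114, the angle opposite A_2A_3 is not acute, so the smallest enclosing circle has A_2A_3 as diameter.
Centre = midpoint of A_2A_3 = (6.5, -1.5), r² = 178/4 = 44.5.
Centre = (6.5, -1.5).

(6.5, -1.5)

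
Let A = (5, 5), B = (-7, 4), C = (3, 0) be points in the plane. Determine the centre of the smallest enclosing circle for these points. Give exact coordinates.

Side lengths²: AB² = 145, AC² = 29, BC² = 116.
Since AB² = 145 ≥ 116 + 29 = 145, the angle opposite AB is not acute, so the smallest enclosing circle has AB as diameter.
Centre = midpoint of AB = (-1, 4.5), r² = 145/4 = 36.25.
Centre = (-1, 4.5).

(-1, 4.5)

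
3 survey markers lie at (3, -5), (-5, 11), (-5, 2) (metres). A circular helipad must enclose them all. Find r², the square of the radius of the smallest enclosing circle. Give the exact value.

Call the three points A, B, C in the order given.
Side lengths²: AB² = 320, AC² = 113, BC² = 81.
Since AB² = 320 ≥ 113 + 81 = 194, the angle opposite AB is not acute, so the smallest enclosing circle has AB as diameter.
Centre = midpoint of AB = (-1, 3), r² = 320/4 = 80.

80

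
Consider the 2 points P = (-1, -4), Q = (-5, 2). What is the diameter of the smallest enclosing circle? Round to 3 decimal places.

The smallest circle enclosing two points has them as diameter endpoints.
Centre = midpoint = (-3, -1); r² = |PQ|²/4 = 52/4 = 13.
Diameter = 2r = 2√13 ≈ 7.211.

7.211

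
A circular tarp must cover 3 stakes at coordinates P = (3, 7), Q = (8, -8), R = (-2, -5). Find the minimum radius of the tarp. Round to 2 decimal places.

Side lengths²: PQ² = 250, PR² = 169, QR² = 109.
Since PQ² = 250 < 169 + 109 = 278, the triangle is acute, so the smallest enclosing circle is the circumcircle.
Circumcentre = (85/18, -41/54), r² = 92105/1458.
r = √(92105/1458) ≈ 7.95.

7.95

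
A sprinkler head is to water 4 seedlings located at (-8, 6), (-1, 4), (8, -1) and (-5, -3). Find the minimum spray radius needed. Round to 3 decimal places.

8.732

The minimum enclosing circle of a finite set is fixed by two of the points (as a diameter) or three (as a circumcircle).
The farthest pair is (-8, 6)–(8, -1) with squared distance 305. The circle on this segment as diameter has centre (0, 2.5) and r² = 305/4 = 76.25.
Check (-1, 4): distance² to centre = 3.25 ≤ 76.25, so it lies inside.
All remaining points lie in this disk, and no smaller disk contains both endpoints, so this is the minimum enclosing circle.
r = √(76.25) ≈ 8.732.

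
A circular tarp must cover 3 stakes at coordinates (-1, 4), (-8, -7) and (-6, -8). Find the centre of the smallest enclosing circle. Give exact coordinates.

(-239/58, -101/58)

Call the three points A, B, C in the order given.
Side lengths²: AB² = 170, AC² = 169, BC² = 5.
Since AB² = 170 < 169 + 5 = 174, the triangle is acute, so the smallest enclosing circle is the circumcircle.
Circumcentre = (-239/58, -101/58), r² = 71825/1682.
Centre = (-239/58, -101/58).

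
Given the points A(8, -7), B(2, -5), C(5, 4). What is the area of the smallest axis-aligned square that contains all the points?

The bounding box has width 6 and height 11.
An axis-aligned square enclosing the set must have side ≥ max(width, height).
So the minimum side is max(6, 11) = 11.
Area = 11² = 121.

121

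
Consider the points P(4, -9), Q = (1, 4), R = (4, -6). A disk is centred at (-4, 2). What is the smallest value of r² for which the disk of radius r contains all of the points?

185

The required radius is the distance from (-4, 2) to the farthest point.
Squared distances: 185, 29, 128.
Maximum is 185, attained at P.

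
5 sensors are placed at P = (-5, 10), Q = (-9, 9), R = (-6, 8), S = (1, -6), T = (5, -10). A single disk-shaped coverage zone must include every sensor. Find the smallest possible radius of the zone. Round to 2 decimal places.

11.80

The minimum enclosing circle of a finite set is fixed by two of the points (as a diameter) or three (as a circumcircle).
The farthest pair is Q–T with squared distance 557. The circle on this segment as diameter has centre (-2, -0.5) and r² = 557/4 = 139.25.
Check P: distance² to centre = 119.25 ≤ 139.25, so it lies inside.
All remaining points lie in this disk, and no smaller disk contains both endpoints, so this is the minimum enclosing circle.
r = √(139.25) ≈ 11.80.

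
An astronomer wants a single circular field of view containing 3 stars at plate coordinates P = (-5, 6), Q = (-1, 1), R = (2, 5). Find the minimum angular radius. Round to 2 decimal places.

3.65

Side lengths²: PQ² = 41, PR² = 50, QR² = 25.
Since PR² = 50 < 41 + 25 = 66, the triangle is acute, so the smallest enclosing circle is the circumcircle.
Circumcentre = (-101/62, 285/62), r² = 25625/1922.
r = √(25625/1922) ≈ 3.65.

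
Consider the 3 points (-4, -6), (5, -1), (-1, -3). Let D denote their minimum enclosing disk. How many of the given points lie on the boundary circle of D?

2

Call the three points A, B, C in the order given.
Side lengths²: AB² = 106, AC² = 18, BC² = 40.
Since AB² = 106 ≥ 40 + 18 = 58, the angle opposite AB is not acute, so the smallest enclosing circle has AB as diameter.
Centre = midpoint of AB = (0.5, -3.5), r² = 106/4 = 26.5.
The points at distance exactly r from the centre are (-4, -6), (5, -1) — 2 points.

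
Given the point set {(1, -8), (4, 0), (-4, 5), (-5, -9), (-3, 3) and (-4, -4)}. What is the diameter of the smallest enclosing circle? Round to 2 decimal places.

The minimum enclosing circle is determined by three boundary points: (4, 0), (-4, 5), (-5, -9).
Their circumcentre is (-75/26, -55/26) with r² = 17533/338.
The farthest remaining point (1, -8) is at distance² 16805/338 ≤ 17533/338.
Diameter = 2r = 2√(17533/338) ≈ 14.40.

14.40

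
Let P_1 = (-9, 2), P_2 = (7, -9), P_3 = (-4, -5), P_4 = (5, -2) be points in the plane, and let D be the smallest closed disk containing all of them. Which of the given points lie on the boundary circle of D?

P_1, P_2

The farthest pair is P_1–P_2 with squared distance 377. The circle on this segment as diameter has centre (-1, -3.5) and r² = 377/4 = 94.25.
Check P_3: distance² to centre = 11.25 ≤ 94.25, so it lies inside.
All remaining points lie in this disk, and no smaller disk contains both endpoints, so this is the minimum enclosing circle.
The points at distance exactly r from the centre are P_1, P_2 — 2 points.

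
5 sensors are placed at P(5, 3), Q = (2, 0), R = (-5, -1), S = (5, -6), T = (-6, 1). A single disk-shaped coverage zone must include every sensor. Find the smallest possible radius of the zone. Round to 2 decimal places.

6.63

By Welzl's lemma the MEC is supported by two points (diametrically opposite) or three points (on a circumcircle).
The minimum enclosing circle is determined by three boundary points: P, S, T.
Their circumcentre is (3/22, -1.5) with r² = 10625/242.
The farthest remaining point R is at distance² 6445/242 ≤ 10625/242.
r = √(10625/242) ≈ 6.63.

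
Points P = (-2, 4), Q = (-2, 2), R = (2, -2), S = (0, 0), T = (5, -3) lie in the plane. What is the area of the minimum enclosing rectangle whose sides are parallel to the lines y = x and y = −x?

In coordinates u = x + y, v = x − y the rectangle is axis-aligned; the map (x,y)→(u,v) scales areas by 2.
u-values: 2, 0, 0, 0, 2; range = 2 − 0 = 2.
v-values: -6, -4, 4, 0, 8; range = 8 − (-6) = 14.
Area = (2 × 14) / 2 = 14.

14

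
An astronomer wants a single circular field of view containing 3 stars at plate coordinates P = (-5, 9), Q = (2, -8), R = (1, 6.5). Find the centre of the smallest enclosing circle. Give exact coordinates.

(-1.5, 0.5)

Side lengths²: PQ² = 338, PR² = 42.25, QR² = 211.25.
Since PQ² = 338 ≥ 211.25 + 42.25 = 253.5, the angle opposite PQ is not acute, so the smallest enclosing circle has PQ as diameter.
Centre = midpoint of PQ = (-1.5, 0.5), r² = 338/4 = 84.5.
Centre = (-1.5, 0.5).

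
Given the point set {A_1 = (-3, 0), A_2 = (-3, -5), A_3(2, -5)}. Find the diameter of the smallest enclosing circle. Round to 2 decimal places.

Side lengths²: A_1A_2² = 25, A_1A_3² = 50, A_2A_3² = 25.
Since A_1A_3² = 50 ≥ 25 + 25 = 50, the angle opposite A_1A_3 is not acute, so the smallest enclosing circle has A_1A_3 as diameter.
Centre = midpoint of A_1A_3 = (-0.5, -2.5), r² = 50/4 = 12.5.
Diameter = 2r = 2√(12.5) ≈ 7.07.

7.07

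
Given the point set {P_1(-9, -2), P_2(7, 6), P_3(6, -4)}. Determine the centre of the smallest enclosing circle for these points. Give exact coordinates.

Side lengths²: P_1P_2² = 320, P_1P_3² = 229, P_2P_3² = 101.
Since P_1P_2² = 320 < 229 + 101 = 330, the triangle is acute, so the smallest enclosing circle is the circumcircle.
Circumcentre = (-33/38, 33/19), r² = 115645/1444.
Centre = (-33/38, 33/19).

(-33/38, 33/19)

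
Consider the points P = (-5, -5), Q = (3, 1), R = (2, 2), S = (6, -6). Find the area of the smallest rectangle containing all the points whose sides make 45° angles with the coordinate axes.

In coordinates u = x + y, v = x − y the rectangle is axis-aligned; the map (x,y)→(u,v) scales areas by 2.
u-values: -10, 4, 4, 0; range = 4 − (-10) = 14.
v-values: 0, 2, 0, 12; range = 12 − 0 = 12.
Area = (14 × 12) / 2 = 84.

84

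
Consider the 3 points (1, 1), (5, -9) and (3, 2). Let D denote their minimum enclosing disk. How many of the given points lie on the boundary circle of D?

Call the three points A, B, C in the order given.
Side lengths²: AB² = 116, AC² = 5, BC² = 125.
Since BC² = 125 ≥ 116 + 5 = 121, the angle opposite BC is not acute, so the smallest enclosing circle has BC as diameter.
Centre = midpoint of BC = (4, -3.5), r² = 125/4 = 31.25.
The points at distance exactly r from the centre are (5, -9), (3, 2) — 2 points.

2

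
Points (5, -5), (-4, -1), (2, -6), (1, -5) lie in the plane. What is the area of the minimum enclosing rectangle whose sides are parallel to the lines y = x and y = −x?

32.5

In coordinates u = x + y, v = x − y the rectangle is axis-aligned; the map (x,y)→(u,v) scales areas by 2.
u-values: 0, -5, -4, -4; range = 0 − (-5) = 5.
v-values: 10, -3, 8, 6; range = 10 − (-3) = 13.
Area = (5 × 13) / 2 = 32.5.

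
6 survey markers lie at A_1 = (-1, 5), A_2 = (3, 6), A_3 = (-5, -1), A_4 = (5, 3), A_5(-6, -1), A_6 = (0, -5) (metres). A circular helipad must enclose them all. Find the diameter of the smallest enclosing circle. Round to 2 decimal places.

12.02

By Welzl's lemma the MEC is supported by two points (diametrically opposite) or three points (on a circumcircle).
The minimum enclosing circle is determined by three boundary points: A_2, A_5, A_6.
Their circumcentre is (-1/3, 1) with r² = 325/9.
The farthest remaining point A_4 is at distance² 292/9 ≤ 325/9.
Diameter = 2r = 2√(325/9) ≈ 12.02.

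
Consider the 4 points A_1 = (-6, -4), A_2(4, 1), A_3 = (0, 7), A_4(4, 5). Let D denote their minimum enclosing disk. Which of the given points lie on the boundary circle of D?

A_1, A_4

By Welzl's lemma the MEC is supported by two points (diametrically opposite) or three points (on a circumcircle).
The farthest pair is A_1–A_4 with squared distance 181. The circle on this segment as diameter has centre (-1, 0.5) and r² = 181/4 = 45.25.
Check A_2: distance² to centre = 25.25 ≤ 45.25, so it lies inside.
All remaining points lie in this disk, and no smaller disk contains both endpoints, so this is the minimum enclosing circle.
The points at distance exactly r from the centre are A_1, A_4 — 2 points.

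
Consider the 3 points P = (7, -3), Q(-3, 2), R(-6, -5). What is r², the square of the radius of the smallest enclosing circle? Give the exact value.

Side lengths²: PQ² = 125, PR² = 173, QR² = 58.
Since PR² = 173 < 125 + 58 = 183, the triangle is acute, so the smallest enclosing circle is the circumcircle.
Circumcentre = (15/34, -123/34), r² = 25085/578.

25085/578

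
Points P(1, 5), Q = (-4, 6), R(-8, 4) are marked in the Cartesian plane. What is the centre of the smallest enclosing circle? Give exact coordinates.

Side lengths²: PQ² = 26, PR² = 82, QR² = 20.
Since PR² = 82 ≥ 26 + 20 = 46, the angle opposite PR is not acute, so the smallest enclosing circle has PR as diameter.
Centre = midpoint of PR = (-3.5, 4.5), r² = 82/4 = 20.5.
Centre = (-3.5, 4.5).

(-3.5, 4.5)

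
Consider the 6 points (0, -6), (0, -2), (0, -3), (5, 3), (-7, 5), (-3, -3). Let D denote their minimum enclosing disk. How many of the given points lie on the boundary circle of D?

3

The minimum enclosing circle is determined by three boundary points: (0, -6), (5, 3), (-7, 5).
Their circumcentre is (-91/59, 44/59) with r² = 166685/3481.
The farthest remaining point (0, -3) is at distance² 57122/3481 ≤ 166685/3481.
The points at distance exactly r from the centre are (0, -6), (5, 3), (-7, 5) — 3 points.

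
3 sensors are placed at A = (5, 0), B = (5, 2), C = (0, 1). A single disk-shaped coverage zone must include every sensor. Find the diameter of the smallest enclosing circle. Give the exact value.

5.2

Side lengths²: AB² = 4, AC² = 26, BC² = 26.
Since BC² = 26 < 26 + 4 = 30, the triangle is acute, so the smallest enclosing circle is the circumcircle.
Circumcentre = (2.6, 1), r² = 6.76.
Diameter = 2r = 2√(6.76) = 5.2.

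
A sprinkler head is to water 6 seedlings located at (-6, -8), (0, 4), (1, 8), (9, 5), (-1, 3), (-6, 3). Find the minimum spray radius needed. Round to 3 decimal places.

9.925

The farthest pair is (-6, -8)–(9, 5) with squared distance 394. The circle on this segment as diameter has centre (1.5, -1.5) and r² = 394/4 = 98.5.
Check (0, 4): distance² to centre = 32.5 ≤ 98.5, so it lies inside.
All remaining points lie in this disk, and no smaller disk contains both endpoints, so this is the minimum enclosing circle.
r = √(98.5) ≈ 9.925.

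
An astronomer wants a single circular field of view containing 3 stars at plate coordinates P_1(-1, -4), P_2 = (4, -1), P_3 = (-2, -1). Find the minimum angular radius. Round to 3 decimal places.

Side lengths²: P_1P_2² = 34, P_1P_3² = 10, P_2P_3² = 36.
Since P_2P_3² = 36 < 34 + 10 = 44, the triangle is acute, so the smallest enclosing circle is the circumcircle.
Circumcentre = (1, -5/3), r² = 85/9.
r = √(85/9) ≈ 3.073.

3.073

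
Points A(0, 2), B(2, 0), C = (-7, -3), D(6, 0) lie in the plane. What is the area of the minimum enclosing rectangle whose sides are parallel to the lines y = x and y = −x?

In coordinates u = x + y, v = x − y the rectangle is axis-aligned; the map (x,y)→(u,v) scales areas by 2.
u-values: 2, 2, -10, 6; range = 6 − (-10) = 16.
v-values: -2, 2, -4, 6; range = 6 − (-4) = 10.
Area = (16 × 10) / 2 = 80.

80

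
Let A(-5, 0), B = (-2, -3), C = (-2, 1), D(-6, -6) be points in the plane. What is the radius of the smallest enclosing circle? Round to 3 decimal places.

A smallest enclosing disk is always determined by at most three of the input points on its boundary.
The farthest pair is C–D with squared distance 65. The circle on this segment as diameter has centre (-4, -2.5) and r² = 65/4 = 16.25.
Check A: distance² to centre = 7.25 ≤ 16.25, so it lies inside.
All remaining points lie in this disk, and no smaller disk contains both endpoints, so this is the minimum enclosing circle.
r = √(16.25) ≈ 4.031.

4.031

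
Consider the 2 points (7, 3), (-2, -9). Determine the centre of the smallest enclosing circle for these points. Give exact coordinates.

The smallest circle enclosing two points has them as diameter endpoints.
Centre = midpoint = (2.5, -3); r² = |(7, 3)−(-2, -9)|²/4 = 225/4 = 56.25.
Centre = (2.5, -3).

(2.5, -3)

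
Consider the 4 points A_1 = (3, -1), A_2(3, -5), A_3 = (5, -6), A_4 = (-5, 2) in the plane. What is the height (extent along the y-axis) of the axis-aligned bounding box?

max y = 2, min y = -6, so height = 8.

8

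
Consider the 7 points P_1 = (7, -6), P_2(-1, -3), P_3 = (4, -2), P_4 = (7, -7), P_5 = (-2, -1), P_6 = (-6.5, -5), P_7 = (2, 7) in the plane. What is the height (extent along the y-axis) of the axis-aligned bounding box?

14

max y = 7, min y = -7, so height = 14.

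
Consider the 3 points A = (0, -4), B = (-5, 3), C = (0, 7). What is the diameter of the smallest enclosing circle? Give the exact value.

Side lengths²: AB² = 74, AC² = 121, BC² = 41.
Since AC² = 121 ≥ 74 + 41 = 115, the angle opposite AC is not acute, so the smallest enclosing circle has AC as diameter.
Centre = midpoint of AC = (0, 1.5), r² = 121/4 = 30.25.
Diameter = 2r = 2√(30.25) = 11.

11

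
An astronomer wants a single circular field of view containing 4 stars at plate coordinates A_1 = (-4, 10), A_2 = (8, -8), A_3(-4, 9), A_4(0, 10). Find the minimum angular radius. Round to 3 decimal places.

10.817

By Welzl's lemma the MEC is supported by two points (diametrically opposite) or three points (on a circumcircle).
The farthest pair is A_1–A_2 with squared distance 468. The circle on this segment as diameter has centre (2, 1) and r² = 468/4 = 117.
Check A_3: distance² to centre = 100 ≤ 117, so it lies inside.
All remaining points lie in this disk, and no smaller disk contains both endpoints, so this is the minimum enclosing circle.
r = √117 ≈ 10.817.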